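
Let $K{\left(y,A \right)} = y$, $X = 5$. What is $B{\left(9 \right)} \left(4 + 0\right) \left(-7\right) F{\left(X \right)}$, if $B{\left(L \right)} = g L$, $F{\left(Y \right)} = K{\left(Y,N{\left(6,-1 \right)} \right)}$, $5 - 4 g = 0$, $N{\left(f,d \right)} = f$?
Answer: $-1575$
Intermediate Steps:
$g = \frac{5}{4}$ ($g = \frac{5}{4} - 0 = \frac{5}{4} + 0 = \frac{5}{4} \approx 1.25$)
$F{\left(Y \right)} = Y$
$B{\left(L \right)} = \frac{5 L}{4}$
$B{\left(9 \right)} \left(4 + 0\right) \left(-7\right) F{\left(X \right)} = \frac{5}{4} \cdot 9 \left(4 + 0\right) \left(-7\right) 5 = \frac{45 \cdot 4 \left(-7\right)}{4} \cdot 5 = \frac{45}{4} \left(-28\right) 5 = \left(-315\right) 5 = -1575$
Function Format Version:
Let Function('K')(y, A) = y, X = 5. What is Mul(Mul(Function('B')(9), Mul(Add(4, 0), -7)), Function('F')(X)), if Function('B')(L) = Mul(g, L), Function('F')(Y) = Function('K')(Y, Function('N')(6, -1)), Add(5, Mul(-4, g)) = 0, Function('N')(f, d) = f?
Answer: -1575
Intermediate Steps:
g = Rational(5, 4) (g = Add(Rational(5, 4), Mul(Rational(-1, 4), 0)) = Add(Rational(5, 4), 0) = Rational(5, 4) ≈ 1.2500)
Function('F')(Y) = Y
Function('B')(L) = Mul(Rational(5, 4), L)
Mul(Mul(Function('B')(9), Mul(Add(4, 0), -7)), Function('F')(X)) = Mul(Mul(Mul(Rational(5, 4), 9), Mul(Add(4, 0), -7)), 5) = Mul(Mul(Rational(45, 4), Mul(4, -7)), 5) = Mul(Mul(Rational(45, 4), -28), 5) = Mul(-315, 5) = -1575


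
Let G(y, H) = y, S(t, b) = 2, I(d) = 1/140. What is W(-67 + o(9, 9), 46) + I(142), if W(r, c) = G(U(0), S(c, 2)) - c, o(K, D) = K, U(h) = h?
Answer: -6439/140 ≈ -45.993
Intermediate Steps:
I(d) = 1/140
W(r, c) = -c (W(r, c) = 0 - c = -c)
W(-67 + o(9, 9), 46) + I(142) = -1*46 + 1/140 = -46 + 1/140 = -6439/140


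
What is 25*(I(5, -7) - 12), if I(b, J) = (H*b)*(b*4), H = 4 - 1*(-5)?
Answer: 22200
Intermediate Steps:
H = 9 (H = 4 + 5 = 9)
I(b, J) = 36*b² (I(b, J) = (9*b)*(b*4) = (9*b)*(4*b) = 36*b²)
25*(I(5, -7) - 12) = 25*(36*5² - 12) = 25*(36*25 - 12) = 25*(900 - 12) = 25*888 = 22200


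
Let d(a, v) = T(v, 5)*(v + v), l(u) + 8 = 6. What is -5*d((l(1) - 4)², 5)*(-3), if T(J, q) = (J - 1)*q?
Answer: 3000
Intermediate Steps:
l(u) = -2 (l(u) = -8 + 6 = -2)
T(J, q) = q*(-1 + J) (T(J, q) = (-1 + J)*q = q*(-1 + J))
d(a, v) = 2*v*(-5 + 5*v) (d(a, v) = (5*(-1 + v))*(v + v) = (-5 + 5*v)*(2*v) = 2*v*(-5 + 5*v))
-5*d((l(1) - 4)², 5)*(-3) = -50*5*(-1 + 5)*(-3) = -50*5*4*(-3) = -5*200*(-3) = -1000*(-3) = 3000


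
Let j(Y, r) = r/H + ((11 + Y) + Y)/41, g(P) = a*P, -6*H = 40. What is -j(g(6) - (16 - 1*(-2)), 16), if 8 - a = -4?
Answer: -103/205 ≈ -0.50244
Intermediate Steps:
H = -20/3 (H = -⅙*40 = -20/3 ≈ -6.6667)
a = 12 (a = 8 - 1*(-4) = 8 + 4 = 12)
g(P) = 12*P
j(Y, r) = 11/41 - 3*r/20 + 2*Y/41 (j(Y, r) = r/(-20/3) + ((11 + Y) + Y)/41 = r*(-3/20) + (11 + 2*Y)*(1/41) = -3*r/20 + (11/41 + 2*Y/41) = 11/41 - 3*r/20 + 2*Y/41)
-j(g(6) - (16 - 1*(-2)), 16) = -(11/41 - 3/20*16 + 2*(12*6 - (16 - 1*(-2)))/41) = -(11/41 - 12/5 + 2*(72 - (16 + 2))/41) = -(11/41 - 12/5 + 2*(72 - 1*18)/41) = -(11/41 - 12/5 + 2*(72 - 18)/41) = -(11/41 - 12/5 + (2/41)*54) = -(11/41 - 12/5 + 108/41) = -1*103/205 = -103/205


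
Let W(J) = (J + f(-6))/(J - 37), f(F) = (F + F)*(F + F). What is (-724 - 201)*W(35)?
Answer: 165575/2 ≈ 82788.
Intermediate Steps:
f(F) = 4*F² (f(F) = (2*F)*(2*F) = 4*F²)
W(J) = (144 + J)/(-37 + J) (W(J) = (J + 4*(-6)²)/(J - 37) = (J + 4*36)/(-37 + J) = (J + 144)/(-37 + J) = (144 + J)/(-37 + J))
(-724 - 201)*W(35) = (-724 - 201)*((144 + 35)/(-37 + 35)) = -925*179/(-2) = -(-925)*179/2 = -925*(-179/2) = 165575/2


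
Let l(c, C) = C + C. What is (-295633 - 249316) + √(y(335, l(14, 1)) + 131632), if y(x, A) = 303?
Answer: -544949 + √131935 ≈ -5.4459e+5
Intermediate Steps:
l(c, C) = 2*C
(-295633 - 249316) + √(y(335, l(14, 1)) + 131632) = (-295633 - 249316) + √(303 + 131632) = -544949 + √131935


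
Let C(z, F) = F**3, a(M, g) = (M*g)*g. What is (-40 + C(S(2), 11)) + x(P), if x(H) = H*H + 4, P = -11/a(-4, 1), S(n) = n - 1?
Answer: 20841/16 ≈ 1302.6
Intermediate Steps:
a(M, g) = M*g**2
S(n) = -1 + n
P = 11/4 (P = -11/((-4*1**2)) = -11/((-4*1)) = -11/(-4) = -11*(-1/4) = 11/4 ≈ 2.7500)
x(H) = 4 + H**2 (x(H) = H**2 + 4 = 4 + H**2)
(-40 + C(S(2), 11)) + x(P) = (-40 + 11**3) + (4 + (11/4)**2) = (-40 + 1331) + (4 + 121/16) = 1291 + 185/16 = 20841/16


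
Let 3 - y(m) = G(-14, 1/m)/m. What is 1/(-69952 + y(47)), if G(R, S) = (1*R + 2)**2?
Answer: -47/3287747 ≈ -1.4296e-5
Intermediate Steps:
G(R, S) = (2 + R)**2 (G(R, S) = (R + 2)**2 = (2 + R)**2)
y(m) = 3 - 144/m (y(m) = 3 - (2 - 14)**2/m = 3 - (-12)**2/m = 3 - 144/m)
1/(-69952 + y(47)) = 1/(-69952 + (3 - 144/47)) = 1/(-69952 - 3/47) = 1/(-3287747/47) = -47/3287747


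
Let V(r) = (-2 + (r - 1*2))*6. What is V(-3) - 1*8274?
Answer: -8316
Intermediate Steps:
V(r) = -24 + 6*r (V(r) = (-2 + (r - 2))*6 = (-2 + (-2 + r))*6 = (-4 + r)*6 = -24 + 6*r)
V(-3) - 1*8274 = (-24 + 6*(-3)) - 1*8274 = (-24 - 18) - 8274 = -42 - 8274 = -8316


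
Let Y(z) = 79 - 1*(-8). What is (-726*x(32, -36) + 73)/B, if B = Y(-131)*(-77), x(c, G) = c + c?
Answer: 46391/6699 ≈ 6.9251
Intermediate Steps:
x(c, G) = 2*c
Y(z) = 87 (Y(z) = 79 + 8 = 87)
B = -6699 (B = 87*(-77) = -6699)
(-726*x(32, -36) + 73)/B = (-1452*32 + 73)/(-6699) = (-726*64 + 73)*(-1/6699) = (-46464 + 73)*(-1/6699) = -46391*(-1/6699) = 46391/6699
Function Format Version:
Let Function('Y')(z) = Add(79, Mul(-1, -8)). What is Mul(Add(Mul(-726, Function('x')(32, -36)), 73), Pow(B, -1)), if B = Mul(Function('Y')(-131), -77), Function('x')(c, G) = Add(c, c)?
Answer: Rational(46391, 6699) ≈ 6.9251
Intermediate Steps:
Function('x')(c, G) = Mul(2, c)
Function('Y')(z) = 87 (Function('Y')(z) = Add(79, 8) = 87)
B = -6699 (B = Mul(87, -77) = -6699)
Mul(Add(Mul(-726, Function('x')(32, -36)), 73), Pow(B, -1)) = Mul(Add(Mul(-726, Mul(2, 32)), 73), Pow(-6699, -1)) = Mul(Add(Mul(-726, 64), 73), Rational(-1, 6699)) = Mul(Add(-46464, 73), Rational(-1, 6699)) = Mul(-46391, Rational(-1, 6699)) = Rational(46391, 6699)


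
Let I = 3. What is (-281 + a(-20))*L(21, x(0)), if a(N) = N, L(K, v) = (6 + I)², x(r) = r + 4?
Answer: -24381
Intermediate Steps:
x(r) = 4 + r
L(K, v) = 81 (L(K, v) = (6 + 3)² = 9² = 81)
(-281 + a(-20))*L(21, x(0)) = (-281 - 20)*81 = -301*81 = -24381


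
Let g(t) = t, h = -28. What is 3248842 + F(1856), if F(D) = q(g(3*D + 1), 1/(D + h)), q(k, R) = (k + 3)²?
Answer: 34296026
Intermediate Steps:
q(k, R) = (3 + k)²
F(D) = (4 + 3*D)² (F(D) = (3 + (3*D + 1))² = (3 + (1 + 3*D))² = (4 + 3*D)²)
3248842 + F(1856) = 3248842 + (4 + 3*1856)² = 3248842 + (4 + 5568)² = 3248842 + 5572² = 3248842 + 31047184 = 34296026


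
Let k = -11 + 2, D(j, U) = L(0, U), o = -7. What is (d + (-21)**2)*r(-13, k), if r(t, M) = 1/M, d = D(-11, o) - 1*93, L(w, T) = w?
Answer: -116/3 ≈ -38.667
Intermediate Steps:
D(j, U) = 0
k = -9
d = -93 (d = 0 - 1*93 = 0 - 93 = -93)
(d + (-21)**2)*r(-13, k) = (-93 + (-21)**2)/(-9) = (-93 + 441)*(-1/9) = 348*(-1/9) = -116/3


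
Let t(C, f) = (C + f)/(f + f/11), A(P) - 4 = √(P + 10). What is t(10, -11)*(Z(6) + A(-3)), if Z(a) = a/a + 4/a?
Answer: 17/36 + √7/12 ≈ 0.69270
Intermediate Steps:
A(P) = 4 + √(10 + P) (A(P) = 4 + √(P + 10) = 4 + √(10 + P))
Z(a) = 1 + 4/a
t(C, f) = 11*(C + f)/(12*f) (t(C, f) = (C + f)/(f + f*(1/11)) = (C + f)/(f + f/11) = (C + f)/((12*f/11)) = (C + f)*(11/(12*f)) = 11*(C + f)/(12*f))
t(10, -11)*(Z(6) + A(-3)) = ((11/12)*(10 - 11)/(-11))*((4 + 6)/6 + (4 + √(10 - 3))) = ((11/12)*(-1/11)*(-1))*((⅙)*10 + (4 + √7)) = (5/3 + (4 + √7))/12 = (17/3 + √7)/12 = 17/36 + √7/12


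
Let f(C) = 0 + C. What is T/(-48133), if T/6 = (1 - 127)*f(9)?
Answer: 6804/48133 ≈ 0.14136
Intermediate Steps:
f(C) = C
T = -6804 (T = 6*((1 - 127)*9) = 6*(-126*9) = 6*(-1134) = -6804)
T/(-48133) = -6804/(-48133) = -6804*(-1/48133) = 6804/48133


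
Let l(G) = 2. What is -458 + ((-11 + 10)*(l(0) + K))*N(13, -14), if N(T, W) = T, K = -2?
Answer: -458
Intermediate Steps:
-458 + ((-11 + 10)*(l(0) + K))*N(13, -14) = -458 + ((-11 + 10)*(2 - 2))*13 = -458 - 1*0*13 = -458 + 0*13 = -458 + 0 = -458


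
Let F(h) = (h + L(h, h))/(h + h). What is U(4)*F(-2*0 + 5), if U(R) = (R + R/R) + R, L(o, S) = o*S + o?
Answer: 63/2 ≈ 31.500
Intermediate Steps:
L(o, S) = o + S*o (L(o, S) = S*o + o = o + S*o)
U(R) = 1 + 2*R (U(R) = (R + 1) + R = (1 + R) + R = 1 + 2*R)
F(h) = (h + h*(1 + h))/(2*h) (F(h) = (h + h*(1 + h))/(h + h) = (h + h*(1 + h))/((2*h)) = (h + h*(1 + h))*(1/(2*h)) = (h + h*(1 + h))/(2*h))
U(4)*F(-2*0 + 5) = (1 + 2*4)*(1 + (-2*0 + 5)/2) = (1 + 8)*(1 + (0 + 5)/2) = 9*(1 + (½)*5) = 9*(1 + 5/2) = 9*(7/2) = 63/2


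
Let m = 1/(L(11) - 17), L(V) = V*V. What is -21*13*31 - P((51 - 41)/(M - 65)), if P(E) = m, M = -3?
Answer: -880153/104 ≈ -8463.0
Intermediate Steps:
L(V) = V²
m = 1/104 (m = 1/(11² - 17) = 1/(121 - 17) = 1/104 ≈ 0.0096154)
P(E) = 1/104
-21*13*31 - P((51 - 41)/(M - 65)) = -21*13*31 - 1*1/104 = -273*31 - 1/104 = -8463 - 1/104 = -880153/104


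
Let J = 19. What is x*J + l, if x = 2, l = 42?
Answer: 80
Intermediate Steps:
x*J + l = 2*19 + 42 = 38 + 42 = 80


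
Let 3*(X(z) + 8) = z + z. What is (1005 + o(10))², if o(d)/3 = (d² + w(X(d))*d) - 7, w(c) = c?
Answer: 1547536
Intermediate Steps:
X(z) = -8 + 2*z/3 (X(z) = -8 + (z + z)/3 = -8 + (2*z)/3 = -8 + 2*z/3)
o(d) = -21 + 3*d² + 3*d*(-8 + 2*d/3) (o(d) = 3*((d² + (-8 + 2*d/3)*d) - 7) = 3*((d² + d*(-8 + 2*d/3)) - 7) = 3*(-7 + d² + d*(-8 + 2*d/3)) = -21 + 3*d² + 3*d*(-8 + 2*d/3))
(1005 + o(10))² = (1005 + (-21 - 24*10 + 5*10²))² = (1005 + (-21 - 240 + 5*100))² = (1005 + (-21 - 240 + 500))² = (1005 + 239)² = 1244² = 1547536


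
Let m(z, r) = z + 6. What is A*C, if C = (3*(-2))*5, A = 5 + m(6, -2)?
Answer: -510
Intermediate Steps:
m(z, r) = 6 + z
A = 17 (A = 5 + (6 + 6) = 5 + 12 = 17)
C = -30 (C = -6*5 = -30)
A*C = 17*(-30) = -510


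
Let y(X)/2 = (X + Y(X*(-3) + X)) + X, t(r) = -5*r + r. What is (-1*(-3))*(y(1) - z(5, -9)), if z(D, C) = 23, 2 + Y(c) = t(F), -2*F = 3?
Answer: -33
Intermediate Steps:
F = -3/2 (F = -½*3 = -3/2 ≈ -1.5000)
t(r) = -4*r
Y(c) = 4 (Y(c) = -2 - 4*(-3/2) = -2 + 6 = 4)
y(X) = 8 + 4*X (y(X) = 2*((X + 4) + X) = 2*((4 + X) + X) = 2*(4 + 2*X) = 8 + 4*X)
(-1*(-3))*(y(1) - z(5, -9)) = (-1*(-3))*((8 + 4*1) - 1*23) = 3*((8 + 4) - 23) = 3*(12 - 23) = 3*(-11) = -33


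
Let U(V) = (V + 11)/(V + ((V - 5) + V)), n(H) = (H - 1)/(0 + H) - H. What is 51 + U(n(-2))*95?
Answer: 3316/11 ≈ 301.45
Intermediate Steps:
n(H) = -H + (-1 + H)/H (n(H) = (-1 + H)/H - H = -H + (-1 + H)/H)
U(V) = (11 + V)/(-5 + 3*V) (U(V) = (11 + V)/(V + ((-5 + V) + V)) = (11 + V)/(V + (-5 + 2*V)) = (11 + V)/(-5 + 3*V))
51 + U(n(-2))*95 = 51 + ((11 + (1 - 1*(-2) - 1/(-2)))/(-5 + 3*(1 - 1*(-2) - 1/(-2))))*95 = 51 + ((11 + (1 + 2 - 1*(-½)))/(-5 + 3*(1 + 2 - 1*(-½))))*95 = 51 + ((11 + (1 + 2 + ½))/(-5 + 3*(1 + 2 + ½)))*95 = 51 + ((11 + 7/2)/(-5 + 3*(7/2)))*95 = 51 + ((29/2)/(-5 + 21/2))*95 = 51 + ((29/2)/(11/2))*95 = 51 + ((2/11)*(29/2))*95 = 51 + (29/11)*95 = 51 + 2755/11 = 3316/11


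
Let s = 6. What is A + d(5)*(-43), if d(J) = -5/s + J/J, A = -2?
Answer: -55/6 ≈ -9.1667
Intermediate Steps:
d(J) = ⅙ (d(J) = -5/6 + J/J = -5*⅙ + 1 = -⅚ + 1 = ⅙)
A + d(5)*(-43) = -2 + (⅙)*(-43) = -2 - 43/6 = -55/6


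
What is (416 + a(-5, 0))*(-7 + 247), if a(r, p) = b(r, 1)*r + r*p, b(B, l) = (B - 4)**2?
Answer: 2640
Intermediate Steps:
b(B, l) = (-4 + B)**2
a(r, p) = p*r + r*(-4 + r)**2 (a(r, p) = (-4 + r)**2*r + r*p = r*(-4 + r)**2 + p*r = p*r + r*(-4 + r)**2)
(416 + a(-5, 0))*(-7 + 247) = (416 - 5*(0 + (-4 - 5)**2))*(-7 + 247) = (416 - 5*(0 + (-9)**2))*240 = (416 - 5*(0 + 81))*240 = (416 - 5*81)*240 = (416 - 405)*240 = 11*240 = 2640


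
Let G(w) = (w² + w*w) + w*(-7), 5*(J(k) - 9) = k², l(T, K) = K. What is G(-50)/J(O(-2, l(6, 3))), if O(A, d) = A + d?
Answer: 13375/23 ≈ 581.52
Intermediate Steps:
J(k) = 9 + k²/5
G(w) = -7*w + 2*w² (G(w) = (w² + w²) - 7*w = 2*w² - 7*w = -7*w + 2*w²)
G(-50)/J(O(-2, l(6, 3))) = (-50*(-7 + 2*(-50)))/(9 + (-2 + 3)²/5) = (-50*(-7 - 100))/(9 + (⅕)*1²) = (-50*(-107))/(9 + (⅕)*1) = 5350/(9 + ⅕) = 5350/(46/5) = 5350*(5/46) = 13375/23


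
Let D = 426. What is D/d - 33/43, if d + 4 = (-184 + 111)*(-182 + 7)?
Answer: -3125/4257 ≈ -0.73409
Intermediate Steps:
d = 12771 (d = -4 + (-184 + 111)*(-182 + 7) = -4 - 73*(-175) = -4 + 12775 = 12771)
D/d - 33/43 = 426/12771 - 33/43 = 426*(1/12771) - 33*1/43 = 142/4257 - 33/43 = -3125/4257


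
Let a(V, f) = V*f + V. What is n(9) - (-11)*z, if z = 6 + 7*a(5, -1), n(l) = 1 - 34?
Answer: 33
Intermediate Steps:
a(V, f) = V + V*f
n(l) = -33
z = 6 (z = 6 + 7*(5*(1 - 1)) = 6 + 7*(5*0) = 6 + 7*0 = 6 + 0 = 6)
n(9) - (-11)*z = -33 - (-11)*6 = -33 - 1*(-66) = -33 + 66 = 33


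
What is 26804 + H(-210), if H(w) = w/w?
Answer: 26805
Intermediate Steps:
H(w) = 1
26804 + H(-210) = 26804 + 1 = 26805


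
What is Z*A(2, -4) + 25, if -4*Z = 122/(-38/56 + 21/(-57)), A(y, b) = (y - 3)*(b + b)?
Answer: 143733/557 ≈ 258.05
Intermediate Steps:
A(y, b) = 2*b*(-3 + y) (A(y, b) = (-3 + y)*(2*b) = 2*b*(-3 + y))
Z = 16226/557 (Z = -61/(2*(-38/56 + 21/(-57))) = -61/(2*(-38*1/56 + 21*(-1/57))) = -61/(2*(-19/28 - 7/19)) = -61/(2*(-557/532)) = -61*(-532)/(2*557) = -1/4*(-64904/557) = 16226/557 ≈ 29.131)
Z*A(2, -4) + 25 = 16226*(2*(-4)*(-3 + 2))/557 + 25 = 16226*(2*(-4)*(-1))/557 + 25 = (16226/557)*8 + 25 = 129808/557 + 25 = 143733/557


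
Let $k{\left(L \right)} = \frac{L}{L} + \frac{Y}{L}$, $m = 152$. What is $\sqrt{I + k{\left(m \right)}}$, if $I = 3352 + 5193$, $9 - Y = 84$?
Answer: $\frac{\sqrt{49358846}}{76} \approx 92.442$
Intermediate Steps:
$Y = -75$ ($Y = 9 - 84 = -75$)
$k{\left(L \right)} = 1 - \frac{75}{L}$ ($k{\left(L \right)} = \frac{L}{L} - \frac{75}{L} = 1 - \frac{75}{L}$)
$I = 8545$
$\sqrt{I + k{\left(m \right)}} = \sqrt{8545 + \frac{-75 + 152}{152}} = \sqrt{8545 + \frac{1}{152} \cdot 77} = \sqrt{8545 + \frac{77}{152}} = \sqrt{\frac{1298917}{152}} = \frac{\sqrt{49358846}}{76}$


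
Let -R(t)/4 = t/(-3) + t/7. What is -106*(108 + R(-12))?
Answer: -73352/7 ≈ -10479.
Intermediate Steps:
R(t) = 16*t/21 (R(t) = -4*(t/(-3) + t/7) = -4*(t*(-⅓) + t*(⅐)) = -4*(-t/3 + t/7) = -(-16)*t/21 = 16*t/21)
-106*(108 + R(-12)) = -106*(108 + (16/21)*(-12)) = -106*(108 - 64/7) = -106*692/7 = -73352/7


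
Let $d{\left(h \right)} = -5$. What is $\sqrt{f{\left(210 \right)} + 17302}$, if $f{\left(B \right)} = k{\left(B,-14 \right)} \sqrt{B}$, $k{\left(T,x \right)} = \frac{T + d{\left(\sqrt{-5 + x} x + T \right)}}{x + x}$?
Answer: $\frac{\sqrt{3391192 - 1435 \sqrt{210}}}{14} \approx 131.13$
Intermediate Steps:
$k{\left(T,x \right)} = \frac{-5 + T}{2 x}$ ($k{\left(T,x \right)} = \frac{T - 5}{x + x} = \frac{-5 + T}{2 x}$)
$f{\left(B \right)} = \sqrt{B} \left(\frac{5}{28} - \frac{B}{28}\right)$ ($f{\left(B \right)} = \frac{-5 + B}{2 \left(-14\right)} \sqrt{B} = \frac{1}{2} \left(- \frac{1}{14}\right) \left(-5 + B\right) \sqrt{B} = \left(\frac{5}{28} - \frac{B}{28}\right) \sqrt{B} = \sqrt{B} \left(\frac{5}{28} - \frac{B}{28}\right)$)
$\sqrt{f{\left(210 \right)} + 17302} = \sqrt{\frac{\sqrt{210} \left(5 - 210\right)}{28} + 17302} = \sqrt{\frac{1}{28} \sqrt{210} \left(-205\right) + 17302} = \sqrt{- \frac{205 \sqrt{210}}{28} + 17302} = \sqrt{17302 - \frac{205 \sqrt{210}}{28}}$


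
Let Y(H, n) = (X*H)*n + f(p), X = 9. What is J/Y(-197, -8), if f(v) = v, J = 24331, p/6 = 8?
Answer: 24331/14232 ≈ 1.7096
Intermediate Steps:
p = 48 (p = 6*8 = 48)
Y(H, n) = 48 + 9*H*n (Y(H, n) = (9*H)*n + 48 = 9*H*n + 48 = 48 + 9*H*n)
J/Y(-197, -8) = 24331/(48 + 9*(-197)*(-8)) = 24331/(48 + 14184) = 24331/14232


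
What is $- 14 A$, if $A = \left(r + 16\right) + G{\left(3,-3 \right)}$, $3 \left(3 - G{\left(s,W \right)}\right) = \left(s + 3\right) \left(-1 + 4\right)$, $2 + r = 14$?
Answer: $-350$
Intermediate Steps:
$r = 12$ ($r = -2 + 14 = 12$)
$G{\left(s,W \right)} = - s$ ($G{\left(s,W \right)} = 3 - \frac{\left(s + 3\right) \left(-1 + 4\right)}{3} = 3 - \frac{\left(3 + s\right) 3}{3} = 3 - \frac{9 + 3 s}{3} = 3 - \left(3 + s\right) = - s$)
$A = 25$ ($A = \left(12 + 16\right) - 3 = 28 - 3 = 25$)
$- 14 A = \left(-14\right) 25 = -350$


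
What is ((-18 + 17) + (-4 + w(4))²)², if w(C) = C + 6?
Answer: 1225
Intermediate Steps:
w(C) = 6 + C
((-18 + 17) + (-4 + w(4))²)² = ((-18 + 17) + (-4 + (6 + 4))²)² = (-1 + (-4 + 10)²)² = (-1 + 6²)² = (-1 + 36)² = 35² = 1225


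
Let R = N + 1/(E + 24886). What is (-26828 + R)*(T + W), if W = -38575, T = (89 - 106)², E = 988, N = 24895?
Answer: 957426444063/12937 ≈ 7.4007e+7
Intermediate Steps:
T = 289 (T = (-17)² = 289)
R = 644133231/25874 (R = 24895 + 1/(988 + 24886) = 24895 + 1/25874 = 644133231/25874 ≈ 24895.)
(-26828 + R)*(T + W) = (-26828 + 644133231/25874)*(289 - 38575) = -50014441/25874*(-38286) = 957426444063/12937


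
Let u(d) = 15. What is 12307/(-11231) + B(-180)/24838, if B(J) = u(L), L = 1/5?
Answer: -27773891/25359598 ≈ -1.0952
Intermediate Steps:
L = ⅕ ≈ 0.20000
B(J) = 15
12307/(-11231) + B(-180)/24838 = 12307/(-11231) + 15/24838 = 12307*(-1/11231) + 15*(1/24838) = -12307/11231 + 15/24838 = -27773891/25359598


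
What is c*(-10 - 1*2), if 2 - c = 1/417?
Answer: -3332/139 ≈ -23.971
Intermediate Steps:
c = 833/417 (c = 2 - 1/417 = 833/417 ≈ 1.9976)
c*(-10 - 1*2) = 833*(-10 - 1*2)/417 = 833*(-10 - 2)/417 = (833/417)*(-12) = -3332/139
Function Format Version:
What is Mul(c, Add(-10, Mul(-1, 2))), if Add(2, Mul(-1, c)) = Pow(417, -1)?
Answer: Rational(-3332, 139) ≈ -23.971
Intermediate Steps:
c = Rational(833, 417) (c = Add(2, Mul(-1, Pow(417, -1))) = Add(2, Mul(-1, Rational(1, 417))) = Add(2, Rational(-1, 417)) = Rational(833, 417) ≈ 1.9976)
Mul(c, Add(-10, Mul(-1, 2))) = Mul(Rational(833, 417), Add(-10, Mul(-1, 2))) = Mul(Rational(833, 417), Add(-10, -2)) = Mul(Rational(833, 417), -12) = Rational(-3332, 139)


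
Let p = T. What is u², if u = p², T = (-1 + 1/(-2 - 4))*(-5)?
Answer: 1500625/1296 ≈ 1157.9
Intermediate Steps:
T = 35/6 (T = (-1 + 1/(-6))*(-5) = (-1 - ⅙)*(-5) = -7/6*(-5) = 35/6 ≈ 5.8333)
p = 35/6 ≈ 5.8333
u = 1225/36 (u = (35/6)² = 1225/36 ≈ 34.028)
u² = (1225/36)² = 1500625/1296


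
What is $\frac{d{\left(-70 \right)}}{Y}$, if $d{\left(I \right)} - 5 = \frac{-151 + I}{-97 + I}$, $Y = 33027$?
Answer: $\frac{352}{1838503} \approx 0.00019146$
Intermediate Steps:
$d{\left(I \right)} = 5 + \frac{-151 + I}{-97 + I}$
$\frac{d{\left(-70 \right)}}{Y} = \frac{6 \frac{1}{-97 - 70} \left(-106 - 70\right)}{33027} = 6 \frac{1}{-167} \left(-176\right) \frac{1}{33027} = 6 \left(- \frac{1}{167}\right) \left(-176\right) \frac{1}{33027} = \frac{1056}{167} \cdot \frac{1}{33027} = \frac{352}{1838503}$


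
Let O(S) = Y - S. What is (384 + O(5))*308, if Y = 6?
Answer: 118580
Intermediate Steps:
O(S) = 6 - S
(384 + O(5))*308 = (384 + (6 - 1*5))*308 = (384 + (6 - 5))*308 = (384 + 1)*308 = 385*308 = 118580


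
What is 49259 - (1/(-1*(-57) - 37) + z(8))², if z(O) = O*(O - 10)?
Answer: 19601839/400 ≈ 49005.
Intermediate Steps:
z(O) = O*(-10 + O)
49259 - (1/(-1*(-57) - 37) + z(8))² = 49259 - (1/(-1*(-57) - 37) + 8*(-10 + 8))² = 49259 - (1/(57 - 37) + 8*(-2))² = 49259 - (1/20 - 16)² = 49259 - (-319/20)² = 49259 - 1*101761/400 = 49259 - 101761/400 = 19601839/400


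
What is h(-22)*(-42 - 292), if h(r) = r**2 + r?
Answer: -154308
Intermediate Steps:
h(r) = r + r**2
h(-22)*(-42 - 292) = (-22*(1 - 22))*(-42 - 292) = -22*(-21)*(-334) = 462*(-334) = -154308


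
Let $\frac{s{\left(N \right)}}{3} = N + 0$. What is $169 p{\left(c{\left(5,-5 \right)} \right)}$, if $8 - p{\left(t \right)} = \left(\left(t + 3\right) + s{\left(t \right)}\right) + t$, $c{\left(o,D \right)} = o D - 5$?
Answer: $26195$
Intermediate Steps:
$c{\left(o,D \right)} = -5 + D o$ ($c{\left(o,D \right)} = D o - 5 = -5 + D o$)
$s{\left(N \right)} = 3 N$ ($s{\left(N \right)} = 3 \left(N + 0\right) = 3 N$)
$p{\left(t \right)} = 5 - 5 t$ ($p{\left(t \right)} = 8 - \left(\left(\left(t + 3\right) + 3 t\right) + t\right) = 8 - \left(\left(\left(3 + t\right) + 3 t\right) + t\right) = 8 - \left(\left(3 + 4 t\right) + t\right) = 8 - \left(3 + 5 t\right) = 5 - 5 t$)
$169 p{\left(c{\left(5,-5 \right)} \right)} = 169 \left(5 - 5 \left(-5 - 25\right)\right) = 169 \left(5 - -150\right) = 169 \left(5 + 150\right) = 169 \cdot 155 = 26195$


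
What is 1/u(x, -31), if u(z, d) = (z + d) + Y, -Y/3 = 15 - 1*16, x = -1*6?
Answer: -1/34 ≈ -0.029412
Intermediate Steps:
x = -6
Y = 3 (Y = -3*(15 - 1*16) = -3*(15 - 16) = -3*(-1) = 3)
u(z, d) = 3 + d + z (u(z, d) = (z + d) + 3 = (d + z) + 3 = 3 + d + z)
1/u(x, -31) = 1/(3 - 31 - 6) = 1/(-34) = -1/34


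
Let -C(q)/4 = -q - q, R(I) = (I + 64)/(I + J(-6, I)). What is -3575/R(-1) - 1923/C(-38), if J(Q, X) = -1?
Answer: 2294749/19152 ≈ 119.82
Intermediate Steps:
R(I) = (64 + I)/(-1 + I) (R(I) = (I + 64)/(I - 1) = (64 + I)/(-1 + I))
C(q) = 8*q (C(q) = -4*(-q - q) = -(-8)*q = 8*q)
-3575/R(-1) - 1923/C(-38) = -3575*(-1 - 1)/(64 - 1) - 1923/(8*(-38)) = -3575/(63/(-2)) - 1923/(-304) = -3575/((-1/2*63)) - 1923*(-1/304) = -3575/(-63/2) + 1923/304 = -3575*(-2/63) + 1923/304 = 7150/63 + 1923/304 = 2294749/19152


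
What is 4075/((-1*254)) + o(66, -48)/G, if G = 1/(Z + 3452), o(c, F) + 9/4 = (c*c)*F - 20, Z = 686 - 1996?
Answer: -56885099786/127 ≈ -4.4791e+8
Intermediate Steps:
Z = -1310
o(c, F) = -89/4 + F*c² (o(c, F) = -9/4 + ((c*c)*F - 20) = -9/4 + (c²*F - 20) = -9/4 + (F*c² - 20) = -9/4 + (-20 + F*c²) = -89/4 + F*c²)
G = 1/2142 (G = 1/(-1310 + 3452) = 1/2142 ≈ 0.00046685)
4075/((-1*254)) + o(66, -48)/G = 4075/((-1*254)) + (-89/4 - 48*66²)/(1/2142) = 4075/(-254) + (-89/4 - 48*4356)*2142 = 4075*(-1/254) + (-89/4 - 209088)*2142 = -4075/254 - 836441/4*2142 = -4075/254 - 895828311/2 = -56885099786/127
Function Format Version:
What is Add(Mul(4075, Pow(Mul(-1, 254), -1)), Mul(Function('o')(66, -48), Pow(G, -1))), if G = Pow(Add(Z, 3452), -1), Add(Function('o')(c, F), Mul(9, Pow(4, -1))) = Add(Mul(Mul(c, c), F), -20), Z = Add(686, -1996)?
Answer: Rational(-56885099786, 127) ≈ -4.4791e+8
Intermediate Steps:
Z = -1310
Function('o')(c, F) = Add(Rational(-89, 4), Mul(F, Pow(c, 2))) (Function('o')(c, F) = Add(Rational(-9, 4), Add(Mul(Mul(c, c), F), -20)) = Add(Rational(-9, 4), Add(Mul(Pow(c, 2), F), -20)) = Add(Rational(-9, 4), Add(Mul(F, Pow(c, 2)), -20)) = Add(Rational(-9, 4), Add(-20, Mul(F, Pow(c, 2)))) = Add(Rational(-89, 4), Mul(F, Pow(c, 2))))
G = Rational(1, 2142) (G = Pow(Add(-1310, 3452), -1) = Pow(2142, -1) = Rational(1, 2142) ≈ 0.00046685)
Add(Mul(4075, Pow(Mul(-1, 254), -1)), Mul(Function('o')(66, -48), Pow(G, -1))) = Add(Mul(4075, Pow(Mul(-1, 254), -1)), Mul(Add(Rational(-89, 4), Mul(-48, Pow(66, 2))), Pow(Rational(1, 2142), -1))) = Add(Mul(4075, Pow(-254, -1)), Mul(Add(Rational(-89, 4), Mul(-48, 4356)), 2142)) = Add(Mul(4075, Rational(-1, 254)), Mul(Add(Rational(-89, 4), -209088), 2142)) = Add(Rational(-4075, 254), Mul(Rational(-836441, 4), 2142)) = Add(Rational(-4075, 254), Rational(-895828311, 2)) = Rational(-56885099786, 127)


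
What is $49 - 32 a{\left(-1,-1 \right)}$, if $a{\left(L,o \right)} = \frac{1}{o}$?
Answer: $81$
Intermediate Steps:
$49 - 32 a{\left(-1,-1 \right)} = 49 - \frac{32}{-1} = 49 - -32 = 49 + 32 = 81$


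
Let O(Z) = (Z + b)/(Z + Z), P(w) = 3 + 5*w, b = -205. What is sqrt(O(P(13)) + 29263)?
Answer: sqrt(135307454)/68 ≈ 171.06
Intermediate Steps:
O(Z) = (-205 + Z)/(2*Z) (O(Z) = (Z - 205)/(Z + Z) = (-205 + Z)/((2*Z)) = (-205 + Z)*(1/(2*Z)) = (-205 + Z)/(2*Z))
sqrt(O(P(13)) + 29263) = sqrt((-205 + (3 + 5*13))/(2*(3 + 5*13)) + 29263) = sqrt((-205 + (3 + 65))/(2*(3 + 65)) + 29263) = sqrt((1/2)*(-205 + 68)/68 + 29263) = sqrt((1/2)*(1/68)*(-137) + 29263) = sqrt(-137/136 + 29263) = sqrt(3979631/136) = sqrt(135307454)/68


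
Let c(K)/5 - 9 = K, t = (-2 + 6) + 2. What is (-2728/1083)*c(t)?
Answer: -68200/361 ≈ -188.92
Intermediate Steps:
t = 6 (t = 4 + 2 = 6)
c(K) = 45 + 5*K
(-2728/1083)*c(t) = (-2728/1083)*(45 + 5*6) = (-2728*1/1083)*(45 + 30) = -2728/1083*75 = -68200/361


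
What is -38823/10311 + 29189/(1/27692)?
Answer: 2778133232415/3437 ≈ 8.0830e+8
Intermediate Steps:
-38823/10311 + 29189/(1/27692) = -38823*1/10311 + 29189/(1/27692) = -12941/3437 + 29189*27692 = -12941/3437 + 808301788 = 2778133232415/3437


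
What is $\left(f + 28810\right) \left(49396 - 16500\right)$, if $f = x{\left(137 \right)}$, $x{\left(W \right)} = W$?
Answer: $952240512$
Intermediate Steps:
$f = 137$
$\left(f + 28810\right) \left(49396 - 16500\right) = \left(137 + 28810\right) \left(49396 - 16500\right) = 28947 \cdot 32896 = 952240512$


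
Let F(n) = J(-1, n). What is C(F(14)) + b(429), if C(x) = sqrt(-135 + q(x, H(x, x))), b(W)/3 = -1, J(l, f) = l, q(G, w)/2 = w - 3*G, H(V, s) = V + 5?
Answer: -3 + 11*I ≈ -3.0 + 11.0*I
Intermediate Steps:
H(V, s) = 5 + V
q(G, w) = -6*G + 2*w (q(G, w) = 2*(w - 3*G) = -6*G + 2*w)
F(n) = -1
b(W) = -3 (b(W) = 3*(-1) = -3)
C(x) = sqrt(-125 - 4*x) (C(x) = sqrt(-135 + (-6*x + 2*(5 + x))) = sqrt(-135 + (-6*x + (10 + 2*x))) = sqrt(-135 + (10 - 4*x)) = sqrt(-125 - 4*x))
C(F(14)) + b(429) = sqrt(-125 - 4*(-1)) - 3 = sqrt(-125 + 4) - 3 = sqrt(-121) - 3 = 11*I - 3 = -3 + 11*I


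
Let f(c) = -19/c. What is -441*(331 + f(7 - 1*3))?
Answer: -575505/4 ≈ -1.4388e+5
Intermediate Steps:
-441*(331 + f(7 - 1*3)) = -441*(331 - 19/(7 - 1*3)) = -441*(331 - 19/(7 - 3)) = -441*(331 - 19/4) = -441*1305/4 = -575505/4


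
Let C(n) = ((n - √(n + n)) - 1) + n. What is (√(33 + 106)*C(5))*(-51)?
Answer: 51*√139*(-9 + √10) ≈ -3510.1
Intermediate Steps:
C(n) = -1 + 2*n - √2*√n (C(n) = ((n - √(2*n)) - 1) + n = ((n - √2*√n) - 1) + n = (-1 + n - √2*√n) + n = -1 + 2*n - √2*√n)
(√(33 + 106)*C(5))*(-51) = (√(33 + 106)*(-1 + 2*5 - √2*√5))*(-51) = (√139*(-1 + 10 - √10))*(-51) = (√139*(9 - √10))*(-51) = -51*√139*(9 - √10)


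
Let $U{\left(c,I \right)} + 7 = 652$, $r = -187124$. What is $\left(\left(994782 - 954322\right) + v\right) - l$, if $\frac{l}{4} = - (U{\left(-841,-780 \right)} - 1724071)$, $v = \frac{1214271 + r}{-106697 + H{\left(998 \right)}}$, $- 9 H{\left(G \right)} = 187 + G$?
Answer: $- \frac{2196371838025}{320486} \approx -6.8533 \cdot 10^{6}$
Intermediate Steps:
$H{\left(G \right)} = - \frac{187}{9} - \frac{G}{9}$ ($H{\left(G \right)} = - \frac{187 + G}{9} = - \frac{187}{9} - \frac{G}{9}$)
$U{\left(c,I \right)} = 645$ ($U{\left(c,I \right)} = -7 + 652 = 645$)
$v = - \frac{3081441}{320486}$ ($v = \frac{1214271 - 187124}{-106697 - \frac{395}{3}} = \frac{1027147}{-106697 - \frac{395}{3}} = \frac{1027147}{- \frac{320486}{3}} = 1027147 \left(- \frac{3}{320486}\right) = - \frac{3081441}{320486} \approx -9.6149$)
$l = 6893704$ ($l = 4 \left(- (645 - 1724071)\right) = 4 \left(\left(-1\right) \left(-1723426\right)\right) = 4 \cdot 1723426 = 6893704$)
$\left(\left(994782 - 954322\right) + v\right) - l = \left(\left(994782 - 954322\right) - \frac{3081441}{320486}\right) - 6893704 = \left(40460 - \frac{3081441}{320486}\right) - 6893704 = \frac{12963782119}{320486} - 6893704 = - \frac{2196371838025}{320486}$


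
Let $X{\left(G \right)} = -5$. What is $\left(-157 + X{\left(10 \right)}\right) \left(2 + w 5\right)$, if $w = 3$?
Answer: $-2754$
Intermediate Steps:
$\left(-157 + X{\left(10 \right)}\right) \left(2 + w 5\right) = \left(-157 - 5\right) \left(2 + 3 \cdot 5\right) = - 162 \left(2 + 15\right) = \left(-162\right) 17 = -2754$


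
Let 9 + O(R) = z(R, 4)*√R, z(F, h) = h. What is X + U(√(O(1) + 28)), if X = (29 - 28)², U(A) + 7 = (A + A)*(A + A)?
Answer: 86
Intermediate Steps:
O(R) = -9 + 4*√R
U(A) = -7 + 4*A² (U(A) = -7 + (A + A)*(A + A) = -7 + (2*A)*(2*A) = -7 + 4*A²)
X = 1 (X = 1² = 1)
X + U(√(O(1) + 28)) = 1 + (-7 + 4*(√((-9 + 4*√1) + 28))²) = 1 + (-7 + 4*(√((-9 + 4*1) + 28))²) = 1 + (-7 + 4*(√((-9 + 4) + 28))²) = 1 + (-7 + 4*(√(-5 + 28))²) = 1 + (-7 + 4*(√23)²) = 1 + (-7 + 4*23) = 1 + (-7 + 92) = 1 + 85 = 86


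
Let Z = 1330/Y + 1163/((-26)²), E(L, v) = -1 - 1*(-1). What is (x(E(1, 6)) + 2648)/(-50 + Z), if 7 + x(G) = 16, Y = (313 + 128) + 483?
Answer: -59272356/1044911 ≈ -56.725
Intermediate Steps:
Y = 924 (Y = 441 + 483 = 924)
E(L, v) = 0 (E(L, v) = -1 + 1 = 0)
x(G) = 9 (x(G) = -7 + 16 = 9)
Z = 70489/22308 (Z = 1330/924 + 1163/((-26)²) = 1330*(1/924) + 1163/676 = 95/66 + 1163*(1/676) = 95/66 + 1163/676 = 70489/22308 ≈ 3.1598)
(x(E(1, 6)) + 2648)/(-50 + Z) = (9 + 2648)/(-50 + 70489/22308) = 2657/(-1044911/22308) = 2657*(-22308/1044911) = -59272356/1044911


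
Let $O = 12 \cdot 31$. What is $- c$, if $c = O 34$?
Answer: $-12648$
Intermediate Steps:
$O = 372$
$c = 12648$ ($c = 372 \cdot 34 = 12648$)
$- c = \left(-1\right) 12648 = -12648$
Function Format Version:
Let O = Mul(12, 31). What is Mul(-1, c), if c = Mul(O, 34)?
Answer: -12648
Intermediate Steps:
O = 372
c = 12648 (c = Mul(372, 34) = 12648)
Mul(-1, c) = Mul(-1, 12648) = -12648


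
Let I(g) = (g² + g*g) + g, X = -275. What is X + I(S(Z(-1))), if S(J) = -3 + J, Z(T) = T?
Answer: -247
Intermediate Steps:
I(g) = g + 2*g² (I(g) = (g² + g²) + g = 2*g² + g = g + 2*g²)
X + I(S(Z(-1))) = -275 + (-3 - 1)*(1 + 2*(-3 - 1)) = -275 - 4*(1 + 2*(-4)) = -275 - 4*(1 - 8) = -275 - 4*(-7) = -275 + 28 = -247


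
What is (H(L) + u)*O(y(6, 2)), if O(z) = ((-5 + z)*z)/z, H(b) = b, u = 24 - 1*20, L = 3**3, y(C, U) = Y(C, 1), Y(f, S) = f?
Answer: 31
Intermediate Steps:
y(C, U) = C
L = 27
u = 4 (u = 24 - 20 = 4)
O(z) = -5 + z (O(z) = (z*(-5 + z))/z = -5 + z)
(H(L) + u)*O(y(6, 2)) = (27 + 4)*(-5 + 6) = 31*1 = 31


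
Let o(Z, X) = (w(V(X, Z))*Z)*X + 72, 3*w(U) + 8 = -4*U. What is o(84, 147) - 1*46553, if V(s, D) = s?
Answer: -2499617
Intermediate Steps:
w(U) = -8/3 - 4*U/3 (w(U) = -8/3 + (-4*U)/3 = -8/3 - 4*U/3)
o(Z, X) = 72 + X*Z*(-8/3 - 4*X/3) (o(Z, X) = ((-8/3 - 4*X/3)*Z)*X + 72 = (Z*(-8/3 - 4*X/3))*X + 72 = X*Z*(-8/3 - 4*X/3) + 72 = 72 + X*Z*(-8/3 - 4*X/3))
o(84, 147) - 1*46553 = (72 - 4/3*147*84*(2 + 147)) - 1*46553 = (72 - 4/3*147*84*149) - 46553 = (72 - 2453136) - 46553 = -2453064 - 46553 = -2499617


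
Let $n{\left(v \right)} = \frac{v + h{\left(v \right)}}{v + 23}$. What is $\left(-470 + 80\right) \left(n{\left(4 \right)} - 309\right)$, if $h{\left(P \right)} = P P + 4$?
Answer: $\frac{360490}{3} \approx 1.2016 \cdot 10^{5}$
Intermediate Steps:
$h{\left(P \right)} = 4 + P^{2}$ ($h{\left(P \right)} = P^{2} + 4 = 4 + P^{2}$)
$n{\left(v \right)} = \frac{4 + v + v^{2}}{23 + v}$ ($n{\left(v \right)} = \frac{v + \left(4 + v^{2}\right)}{v + 23} = \frac{4 + v + v^{2}}{23 + v}$)
$\left(-470 + 80\right) \left(n{\left(4 \right)} - 309\right) = \left(-470 + 80\right) \left(\frac{4 + 4 + 4^{2}}{23 + 4} - 309\right) = - 390 \left(\frac{4 + 4 + 16}{27} - 309\right) = - 390 \left(\frac{1}{27} \cdot 24 - 309\right) = - 390 \left(\frac{8}{9} - 309\right) = \left(-390\right) \left(- \frac{2773}{9}\right) = \frac{360490}{3}$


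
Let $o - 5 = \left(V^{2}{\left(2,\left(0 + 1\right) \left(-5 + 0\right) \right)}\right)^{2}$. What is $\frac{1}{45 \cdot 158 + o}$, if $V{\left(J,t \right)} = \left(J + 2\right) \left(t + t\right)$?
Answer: $\frac{1}{2567115} \approx 3.8954 \cdot 10^{-7}$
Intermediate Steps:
$V{\left(J,t \right)} = 2 t \left(2 + J\right)$ ($V{\left(J,t \right)} = \left(2 + J\right) 2 t = 2 t \left(2 + J\right)$)
$o = 2560005$ ($o = 5 + \left(\left(2 \left(0 + 1\right) \left(-5 + 0\right) \left(2 + 2\right)\right)^{2}\right)^{2} = 5 + \left(\left(2 \cdot 1 \left(-5\right) 4\right)^{2}\right)^{2} = 5 + \left(\left(2 \left(-5\right) 4\right)^{2}\right)^{2} = 5 + \left(\left(-40\right)^{2}\right)^{2} = 5 + 1600^{2} = 5 + 2560000 = 2560005$)
$\frac{1}{45 \cdot 158 + o} = \frac{1}{45 \cdot 158 + 2560005} = \frac{1}{7110 + 2560005} = \frac{1}{2567115}$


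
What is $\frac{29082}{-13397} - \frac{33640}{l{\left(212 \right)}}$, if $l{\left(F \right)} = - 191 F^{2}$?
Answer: $- \frac{31149756731}{14375490086} \approx -2.1669$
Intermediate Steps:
$\frac{29082}{-13397} - \frac{33640}{l{\left(212 \right)}} = \frac{29082}{-13397} - \frac{33640}{\left(-191\right) 212^{2}} = 29082 \left(- \frac{1}{13397}\right) - \frac{33640}{\left(-191\right) 44944} = - \frac{29082}{13397} - \frac{33640}{-8584304} = - \frac{29082}{13397} - - \frac{4205}{1073038} = - \frac{29082}{13397} + \frac{4205}{1073038} = - \frac{31149756731}{14375490086}$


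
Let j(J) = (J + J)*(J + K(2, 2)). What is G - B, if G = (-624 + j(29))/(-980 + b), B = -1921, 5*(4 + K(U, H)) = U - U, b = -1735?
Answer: 5214689/2715 ≈ 1920.7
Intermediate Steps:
K(U, H) = -4 (K(U, H) = -4 + (U - U)/5 = -4 + (⅕)*0 = -4 + 0 = -4)
j(J) = 2*J*(-4 + J) (j(J) = (J + J)*(J - 4) = (2*J)*(-4 + J) = 2*J*(-4 + J))
G = -826/2715 (G = (-624 + 2*29*(-4 + 29))/(-980 - 1735) = (-624 + 2*29*25)/(-2715) = (-624 + 1450)*(-1/2715) = 826*(-1/2715) = -826/2715 ≈ -0.30424)
G - B = -826/2715 - 1*(-1921) = -826/2715 + 1921 = 5214689/2715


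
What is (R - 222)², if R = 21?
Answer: 40401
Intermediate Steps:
(R - 222)² = (21 - 222)² = (-201)² = 40401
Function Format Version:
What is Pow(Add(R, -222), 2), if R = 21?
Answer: 40401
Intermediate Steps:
Pow(Add(R, -222), 2) = Pow(Add(21, -222), 2) = Pow(-201, 2) = 40401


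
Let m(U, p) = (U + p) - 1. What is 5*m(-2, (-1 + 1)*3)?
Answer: -15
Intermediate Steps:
m(U, p) = -1 + U + p
5*m(-2, (-1 + 1)*3) = 5*(-1 - 2 + (-1 + 1)*3) = 5*(-1 - 2 + 0*3) = 5*(-1 - 2 + 0) = 5*(-3) = -15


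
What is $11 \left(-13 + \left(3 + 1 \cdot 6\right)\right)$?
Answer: $-44$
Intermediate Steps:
$11 \left(-13 + \left(3 + 1 \cdot 6\right)\right) = 11 \left(-13 + \left(3 + 6\right)\right) = 11 \left(-13 + 9\right) = 11 \left(-4\right) = -44$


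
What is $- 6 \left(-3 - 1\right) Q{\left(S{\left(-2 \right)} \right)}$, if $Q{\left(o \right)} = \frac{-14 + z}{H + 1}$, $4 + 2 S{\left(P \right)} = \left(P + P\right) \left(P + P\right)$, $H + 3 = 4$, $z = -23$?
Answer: $-444$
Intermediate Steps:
$H = 1$ ($H = -3 + 4 = 1$)
$S{\left(P \right)} = -2 + 2 P^{2}$ ($S{\left(P \right)} = -2 + \frac{\left(P + P\right) \left(P + P\right)}{2} = -2 + \frac{2 P 2 P}{2} = -2 + \frac{4 P^{2}}{2} = -2 + 2 P^{2}$)
$Q{\left(o \right)} = - \frac{37}{2}$ ($Q{\left(o \right)} = \frac{-14 - 23}{1 + 1} = - \frac{37}{2}$)
$- 6 \left(-3 - 1\right) Q{\left(S{\left(-2 \right)} \right)} = - \frac{6 \left(-3 - 1\right) \left(-37\right)}{2} = - \frac{6 \left(-4\right) \left(-37\right)}{2} = - \frac{\left(-24\right) \left(-37\right)}{2} = \left(-1\right) 444 = -444$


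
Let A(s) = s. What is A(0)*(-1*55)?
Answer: 0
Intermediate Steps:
A(0)*(-1*55) = 0*(-1*55) = 0*(-55) = 0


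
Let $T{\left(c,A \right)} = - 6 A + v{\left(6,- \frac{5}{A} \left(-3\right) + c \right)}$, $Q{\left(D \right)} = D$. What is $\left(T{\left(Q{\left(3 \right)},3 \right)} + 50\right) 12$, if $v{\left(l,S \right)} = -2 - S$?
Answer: $264$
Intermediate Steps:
$T{\left(c,A \right)} = -2 - c - \frac{15}{A} - 6 A$ ($T{\left(c,A \right)} = - 6 A - \left(2 + c + - \frac{5}{A} \left(-3\right)\right) = - 6 A - \left(2 + c + \frac{15}{A}\right) = -2 - c - \frac{15}{A} - 6 A$)
$\left(T{\left(Q{\left(3 \right)},3 \right)} + 50\right) 12 = \left(\left(-2 - 3 - \frac{15}{3} - 18\right) + 50\right) 12 = \left(\left(-2 - 3 - 5 - 18\right) + 50\right) 12 = \left(-28 + 50\right) 12 = 22 \cdot 12 = 264$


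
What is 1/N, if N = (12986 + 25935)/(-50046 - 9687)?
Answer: -59733/38921 ≈ -1.5347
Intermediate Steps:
N = -38921/59733 (N = 38921/(-59733) = 38921*(-1/59733) = -38921/59733 ≈ -0.65158)
1/N = 1/(-38921/59733) = -59733/38921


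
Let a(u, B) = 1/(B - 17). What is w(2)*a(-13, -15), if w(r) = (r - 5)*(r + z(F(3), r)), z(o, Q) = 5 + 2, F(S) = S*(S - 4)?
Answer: 27/32 ≈ 0.84375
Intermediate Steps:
a(u, B) = 1/(-17 + B)
F(S) = S*(-4 + S)
z(o, Q) = 7
w(r) = (-5 + r)*(7 + r) (w(r) = (r - 5)*(r + 7) = (-5 + r)*(7 + r))
w(2)*a(-13, -15) = (-35 + 2² + 2*2)/(-17 - 15) = (-35 + 4 + 4)/(-32) = -27*(-1/32) = 27/32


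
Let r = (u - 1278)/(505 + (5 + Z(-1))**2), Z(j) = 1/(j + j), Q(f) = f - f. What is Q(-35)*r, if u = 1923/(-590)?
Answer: 0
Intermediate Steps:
u = -1923/590 (u = 1923*(-1/590) = -1923/590 ≈ -3.2593)
Q(f) = 0
Z(j) = 1/(2*j)
r = -1511886/619795 (r = (-1923/590 - 1278)/(505 + (5 + (1/2)/(-1))**2) = -755943/(590*(505 + (5 + (1/2)*(-1))**2)) = -755943/(590*(505 + (5 - 1/2)**2)) = -755943/(590*(505 + (9/2)**2)) = -755943/(590*(505 + 81/4)) = -755943/(590*2101/4) = -755943/590*4/2101 = -1511886/619795 ≈ -2.4393)
Q(-35)*r = 0*(-1511886/619795) = 0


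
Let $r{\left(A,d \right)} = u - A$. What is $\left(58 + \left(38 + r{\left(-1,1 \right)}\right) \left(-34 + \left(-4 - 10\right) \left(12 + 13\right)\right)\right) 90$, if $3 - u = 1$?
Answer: $-1411740$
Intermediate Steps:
$u = 2$ ($u = 3 - 1 = 2$)
$r{\left(A,d \right)} = 2 - A$
$\left(58 + \left(38 + r{\left(-1,1 \right)}\right) \left(-34 + \left(-4 - 10\right) \left(12 + 13\right)\right)\right) 90 = \left(58 + \left(38 + \left(2 - -1\right)\right) \left(-34 + \left(-4 - 10\right) \left(12 + 13\right)\right)\right) 90 = \left(58 + \left(38 + \left(2 + 1\right)\right) \left(-34 - 350\right)\right) 90 = \left(58 + \left(38 + 3\right) \left(-34 - 350\right)\right) 90 = \left(58 + 41 \left(-384\right)\right) 90 = \left(58 - 15744\right) 90 = \left(-15686\right) 90 = -1411740$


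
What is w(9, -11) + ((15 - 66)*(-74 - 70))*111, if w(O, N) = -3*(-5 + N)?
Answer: 815232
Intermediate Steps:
w(O, N) = 15 - 3*N
w(9, -11) + ((15 - 66)*(-74 - 70))*111 = (15 - 3*(-11)) + ((15 - 66)*(-74 - 70))*111 = (15 + 33) - 51*(-144)*111 = 48 + 7344*111 = 48 + 815184 = 815232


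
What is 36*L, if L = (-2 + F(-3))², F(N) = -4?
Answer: 1296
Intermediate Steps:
L = 36 (L = (-2 - 4)² = (-6)² = 36)
36*L = 36*36 = 1296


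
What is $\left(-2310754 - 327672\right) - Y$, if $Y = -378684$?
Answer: $-2259742$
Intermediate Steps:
$\left(-2310754 - 327672\right) - Y = \left(-2310754 - 327672\right) - -378684 = \left(-2310754 - 327672\right) + 378684 = -2638426 + 378684 = -2259742$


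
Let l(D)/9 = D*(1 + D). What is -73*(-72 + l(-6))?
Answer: -14454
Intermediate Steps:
l(D) = 9*D*(1 + D) (l(D) = 9*(D*(1 + D)) = 9*D*(1 + D))
-73*(-72 + l(-6)) = -73*(-72 + 9*(-6)*(1 - 6)) = -73*(-72 + 9*(-6)*(-5)) = -73*(-72 + 270) = -73*198 = -14454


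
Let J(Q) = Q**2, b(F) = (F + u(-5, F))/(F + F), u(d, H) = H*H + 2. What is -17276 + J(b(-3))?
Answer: -155468/9 ≈ -17274.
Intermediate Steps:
u(d, H) = 2 + H**2 (u(d, H) = H**2 + 2 = 2 + H**2)
b(F) = (2 + F + F**2)/(2*F) (b(F) = (F + (2 + F**2))/(F + F) = (2 + F + F**2)/((2*F)) = (2 + F + F**2)*(1/(2*F)) = (2 + F + F**2)/(2*F))
-17276 + J(b(-3)) = -17276 + ((1/2)*(2 - 3 + (-3)**2)/(-3))**2 = -17276 + ((1/2)*(-1/3)*(2 - 3 + 9))**2 = -17276 + ((1/2)*(-1/3)*8)**2 = -17276 + (-4/3)**2 = -17276 + 16/9 = -155468/9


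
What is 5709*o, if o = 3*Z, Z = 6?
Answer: 102762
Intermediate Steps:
o = 18 (o = 3*6 = 18)
5709*o = 5709*18 = 102762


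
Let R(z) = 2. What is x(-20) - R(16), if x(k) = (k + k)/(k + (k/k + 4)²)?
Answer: -10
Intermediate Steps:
x(k) = 2*k/(25 + k) (x(k) = (2*k)/(k + (1 + 4)²) = (2*k)/(k + 5²) = (2*k)/(k + 25) = (2*k)/(25 + k) = 2*k/(25 + k))
x(-20) - R(16) = 2*(-20)/(25 - 20) - 1*2 = 2*(-20)/5 - 2 = 2*(-20)*(⅕) - 2 = -8 - 2 = -10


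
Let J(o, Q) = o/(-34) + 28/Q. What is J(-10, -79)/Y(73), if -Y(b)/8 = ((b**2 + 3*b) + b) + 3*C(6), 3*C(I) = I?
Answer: 81/60456488 ≈ 1.3398e-6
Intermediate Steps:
C(I) = I/3
J(o, Q) = 28/Q - o/34 (J(o, Q) = o*(-1/34) + 28/Q = -o/34 + 28/Q = 28/Q - o/34)
Y(b) = -48 - 32*b - 8*b**2 (Y(b) = -8*(((b**2 + 3*b) + b) + 3*((1/3)*6)) = -8*((b**2 + 4*b) + 3*2) = -8*((b**2 + 4*b) + 6) = -8*(6 + b**2 + 4*b) = -48 - 32*b - 8*b**2)
J(-10, -79)/Y(73) = (28/(-79) - 1/34*(-10))/(-48 - 32*73 - 8*73**2) = (28*(-1/79) + 5/17)/(-48 - 2336 - 8*5329) = (-28/79 + 5/17)/(-48 - 2336 - 42632) = -81/1343/(-45016) = -81/1343*(-1/45016) = 81/60456488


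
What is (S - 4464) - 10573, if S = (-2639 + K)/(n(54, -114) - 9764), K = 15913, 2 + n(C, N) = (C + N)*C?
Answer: -97792248/6503 ≈ -15038.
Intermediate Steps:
n(C, N) = -2 + C*(C + N) (n(C, N) = -2 + (C + N)*C = -2 + C*(C + N))
S = -6637/6503 (S = (-2639 + 15913)/((-2 + 54**2 + 54*(-114)) - 9764) = 13274/((-2 + 2916 - 6156) - 9764) = 13274/(-3242 - 9764) = 13274/(-13006) = 13274*(-1/13006) = -6637/6503 ≈ -1.0206)
(S - 4464) - 10573 = (-6637/6503 - 4464) - 10573 = -29036029/6503 - 10573 = -97792248/6503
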